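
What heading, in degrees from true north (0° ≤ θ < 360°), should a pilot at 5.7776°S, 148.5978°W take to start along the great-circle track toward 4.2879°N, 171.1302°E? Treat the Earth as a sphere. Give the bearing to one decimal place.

283.2°

Δλ = 171.1302 − -148.5978 = 319.7280°; wrapped into (−180°, 180°]: -40.2720°.
θ = atan2( sin Δλ · cos φ₂ , cos φ₁ · sin φ₂ − sin φ₁ · cos φ₂ · cos Δλ )
  = atan2(-0.64461, 0.15098) = -76.818° → normalised to [0°, 360°): 283.182°.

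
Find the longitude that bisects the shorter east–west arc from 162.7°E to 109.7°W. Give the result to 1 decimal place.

153.5°W

Signed shortest Δλ from +162.7° to -109.7° is +87.6°.
Midpoint longitude = +162.7° + (+87.6°)/2 = +162.7° + 43.8° = +206.5°.
Normalise into (−180°, 180°]: -153.5°.
(The naïve average (+162.7 + -109.7)/2 = 26.5° is on the wrong side of the globe.)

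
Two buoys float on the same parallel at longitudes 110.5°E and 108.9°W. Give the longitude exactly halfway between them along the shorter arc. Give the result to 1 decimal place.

Signed shortest Δλ from +110.5° to -108.9° is +140.6°.
Midpoint longitude = +110.5° + (+140.6°)/2 = +110.5° + 70.3° = +180.8°.
Normalise into (−180°, 180°]: -179.2°.
(The naïve average (+110.5 + -108.9)/2 = 0.8° is on the wrong side of the globe.)

179.2°W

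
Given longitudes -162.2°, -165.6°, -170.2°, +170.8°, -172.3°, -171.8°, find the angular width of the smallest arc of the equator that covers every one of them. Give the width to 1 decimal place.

27.0°

Sort the longitudes: -172.3°, -171.8°, -170.2°, -165.6°, -162.2°, +170.8°.
Eastward gaps between consecutive values (wrapping around): 0.5°, 1.6°, 4.6°, 3.4°, 333.0°, 16.9°.
Largest gap = 333.0° ⇒ minimal covering band is its complement: 360° − 333.0° = 27.0°.
Band runs from +170.8° eastward to -162.2°, crossing the antimeridian.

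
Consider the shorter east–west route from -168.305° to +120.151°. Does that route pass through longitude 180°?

Yes

Naïve |120.151 − -168.305| = 288.456° > 180°, so the shorter arc goes the other way round — across 180°.
Signed shortest Δλ = ((120.151 − -168.305 + 180) mod 360) − 180 = -71.544°.
Going west by 71.544° from -168.305° passes through 180° before reaching +120.151°.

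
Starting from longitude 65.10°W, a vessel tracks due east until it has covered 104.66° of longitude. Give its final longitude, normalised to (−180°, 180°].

Start at -65.10°; shift +104.66° → +39.56°.
+39.56° already lies in (−180°, 180°].

39.56°E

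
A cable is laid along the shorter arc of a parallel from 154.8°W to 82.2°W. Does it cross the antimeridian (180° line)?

Signed shortest Δλ = ((-82.2 − -154.8 + 180) mod 360) − 180 = 72.6°.
Going east by 72.6° from -154.8° reaches -82.2° without touching 180°.

No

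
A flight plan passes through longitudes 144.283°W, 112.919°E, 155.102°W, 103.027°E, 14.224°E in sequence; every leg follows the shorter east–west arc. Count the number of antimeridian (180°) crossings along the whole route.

Leg 1: -144.283° → +112.919°, shortest Δλ = -102.798° (west) — crosses 180°.
Leg 2: +112.919° → -155.102°, shortest Δλ = 91.979° (east) — crosses 180°.
Leg 3: -155.102° → +103.027°, shortest Δλ = -101.871° (west) — crosses 180°.
Leg 4: +103.027° → +14.224°, shortest Δλ = -88.803° (west) — does not cross 180°.
Total crossings: 3.

3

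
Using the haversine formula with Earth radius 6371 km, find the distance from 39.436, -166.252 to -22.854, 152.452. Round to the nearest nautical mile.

Δλ = 152.452 − -166.252 = 318.704°; wrapped into (−180°, 180°]: -41.296°.
Δφ = -22.854 − 39.436 = -62.290°.
a = sin²(Δφ/2) + cos φ₁ · cos φ₂ · sin²(Δλ/2) = 0.355999.
c = 2·atan2(√a, √(1−a)) = 1.27866 rad → d = 6371·c ≈ 8146.31 km ≈ 4398.66 nmi.

4399 nmi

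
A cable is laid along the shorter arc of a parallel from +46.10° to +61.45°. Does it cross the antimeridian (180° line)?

Signed shortest Δλ = ((61.45 − 46.10 + 180) mod 360) − 180 = 15.35°.
Going east by 15.35° from +46.10° reaches +61.45° without touching 180°.

No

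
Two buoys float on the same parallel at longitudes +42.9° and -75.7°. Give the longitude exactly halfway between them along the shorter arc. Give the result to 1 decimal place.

Signed shortest Δλ from +42.9° to -75.7° is -118.6°.
Midpoint longitude = +42.9° + (-118.6°)/2 = +42.9° − 59.3° = -16.4°.

-16.4°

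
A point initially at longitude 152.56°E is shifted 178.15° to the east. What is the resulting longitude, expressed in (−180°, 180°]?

Start at +152.56°; shift +178.15° → +330.71°.
+330.71° lies outside (−180°, 180°]; subtract 360° → -29.29°.

29.29°W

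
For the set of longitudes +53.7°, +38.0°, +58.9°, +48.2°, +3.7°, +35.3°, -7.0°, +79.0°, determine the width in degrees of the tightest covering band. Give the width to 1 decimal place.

86.0°

Sort the longitudes: -7.0°, +3.7°, +35.3°, +38.0°, +48.2°, +53.7°, +58.9°, +79.0°.
Eastward gaps between consecutive values (wrapping around): 10.7°, 31.6°, 2.7°, 10.2°, 5.5°, 5.2°, 20.1°, 274.0°.
Largest gap = 274.0° ⇒ minimal covering band is its complement: 360° − 274.0° = 86.0°.
Band runs from -7.0° eastward to +79.0°.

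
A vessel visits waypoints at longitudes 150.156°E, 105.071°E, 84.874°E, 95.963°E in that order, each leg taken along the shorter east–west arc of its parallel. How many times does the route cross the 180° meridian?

0

Leg 1: +150.156° → +105.071°, shortest Δλ = -45.085° (west) — does not cross 180°.
Leg 2: +105.071° → +84.874°, shortest Δλ = -20.197° (west) — does not cross 180°.
Leg 3: +84.874° → +95.963°, shortest Δλ = 11.089° (east) — does not cross 180°.
Total crossings: 0.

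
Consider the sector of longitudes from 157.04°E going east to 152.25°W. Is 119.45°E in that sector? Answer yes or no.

No

Band width going east from +157.04° to -152.25°: ((-152.25 − 157.04) mod 360) = 50.71°.
Offset of +119.45° east of the west edge: ((119.45 − 157.04) mod 360) = 322.41°.
322.41° > 50.71° ⇒ outside.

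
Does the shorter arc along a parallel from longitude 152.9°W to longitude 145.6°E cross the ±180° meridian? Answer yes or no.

Yes

Naïve |145.6 − -152.9| = 298.5° > 180°, so the shorter arc goes the other way round — across 180°.
Signed shortest Δλ = ((145.6 − -152.9 + 180) mod 360) − 180 = -61.5°.
Going west by 61.5° from -152.9° passes through 180° before reaching +145.6°.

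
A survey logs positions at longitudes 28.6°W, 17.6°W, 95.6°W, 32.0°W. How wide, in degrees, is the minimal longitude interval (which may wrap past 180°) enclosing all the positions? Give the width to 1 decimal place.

Sort the longitudes: -95.6°, -32.0°, -28.6°, -17.6°.
Eastward gaps between consecutive values (wrapping around): 63.6°, 3.4°, 11.0°, 282.0°.
Largest gap = 282.0° ⇒ minimal covering band is its complement: 360° − 282.0° = 78.0°.
Band runs from -95.6° eastward to -17.6°.

78.0°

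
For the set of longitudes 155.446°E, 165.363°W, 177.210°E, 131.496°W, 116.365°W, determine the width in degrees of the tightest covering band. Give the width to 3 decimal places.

Sort the longitudes: -165.363°, -131.496°, -116.365°, +155.446°, +177.210°.
Eastward gaps between consecutive values (wrapping around): 33.867°, 15.131°, 271.811°, 21.764°, 17.427°.
Largest gap = 271.811° ⇒ minimal covering band is its complement: 360° − 271.811° = 88.189°.
Band runs from +155.446° eastward to -116.365°, crossing the antimeridian.

88.189°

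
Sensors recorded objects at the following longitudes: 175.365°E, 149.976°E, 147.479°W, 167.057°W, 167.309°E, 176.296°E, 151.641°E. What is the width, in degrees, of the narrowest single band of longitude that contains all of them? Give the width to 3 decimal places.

Sort the longitudes: -167.057°, -147.479°, +149.976°, +151.641°, +167.309°, +175.365°, +176.296°.
Eastward gaps between consecutive values (wrapping around): 19.578°, 297.455°, 1.665°, 15.668°, 8.056°, 0.931°, 16.647°.
Largest gap = 297.455° ⇒ minimal covering band is its complement: 360° − 297.455° = 62.545°.
Band runs from +149.976° eastward to -147.479°, crossing the antimeridian.

62.545°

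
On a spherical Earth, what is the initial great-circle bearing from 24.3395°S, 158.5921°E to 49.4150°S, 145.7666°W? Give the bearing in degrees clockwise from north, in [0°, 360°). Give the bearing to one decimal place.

135.2°

Δλ = -145.7666 − 158.5921 = -304.3587°; wrapped into (−180°, 180°]: 55.6413°.
θ = atan2( sin Δλ · cos φ₂ , cos φ₁ · sin φ₂ − sin φ₁ · cos φ₂ · cos Δλ )
  = atan2(0.53706, -0.54062) = 135.189° → normalised to [0°, 360°): 135.189°.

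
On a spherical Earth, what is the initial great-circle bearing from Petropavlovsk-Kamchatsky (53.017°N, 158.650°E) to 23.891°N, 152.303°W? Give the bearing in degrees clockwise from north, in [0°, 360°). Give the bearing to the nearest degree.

Δλ = -152.303 − 158.650 = -310.953°; wrapped into (−180°, 180°]: 49.047°.
θ = atan2( sin Δλ · cos φ₂ , cos φ₁ · sin φ₂ − sin φ₁ · cos φ₂ · cos Δλ )
  = atan2(0.69054, -0.23508) = 108.800° → normalised to [0°, 360°): 108.800°.

109°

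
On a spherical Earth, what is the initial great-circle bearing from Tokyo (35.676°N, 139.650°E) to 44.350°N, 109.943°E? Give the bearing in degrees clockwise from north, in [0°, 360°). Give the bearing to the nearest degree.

Δλ = 109.943 − 139.650 = -29.707°.
θ = atan2( sin Δλ · cos φ₂ , cos φ₁ · sin φ₂ − sin φ₁ · cos φ₂ · cos Δλ )
  = atan2(-0.35437, 0.20562) = -59.876° → normalised to [0°, 360°): 300.124°.

300°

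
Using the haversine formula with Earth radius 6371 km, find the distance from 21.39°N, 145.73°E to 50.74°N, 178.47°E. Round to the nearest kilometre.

4328 km

Δλ = 178.47 − 145.73 = 32.74°.
Δφ = 50.74 − 21.39 = 29.35°.
a = sin²(Δφ/2) + cos φ₁ · cos φ₂ · sin²(Δλ/2) = 0.110985.
c = 2·atan2(√a, √(1−a)) = 0.67927 rad → d = 6371·c ≈ 4327.65 km.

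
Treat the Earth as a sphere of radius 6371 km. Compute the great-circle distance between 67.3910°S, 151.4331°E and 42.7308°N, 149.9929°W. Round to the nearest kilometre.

13191 km

Δλ = -149.9929 − 151.4331 = -301.4260°; wrapped into (−180°, 180°]: 58.5740°.
Δφ = 42.7308 − -67.3910 = 110.1218°.
a = sin²(Δφ/2) + cos φ₁ · cos φ₂ · sin²(Δλ/2) = 0.739585.
c = 2·atan2(√a, √(1−a)) = 2.07051 rad → d = 6371·c ≈ 13191.19 km.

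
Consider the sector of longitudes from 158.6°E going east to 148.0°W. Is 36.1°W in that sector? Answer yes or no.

No

Band width going east from +158.6° to -148.0°: ((-148.0 − 158.6) mod 360) = 53.4°.
Offset of -36.1° east of the west edge: ((-36.1 − 158.6) mod 360) = 165.3°.
165.3° > 53.4° ⇒ outside.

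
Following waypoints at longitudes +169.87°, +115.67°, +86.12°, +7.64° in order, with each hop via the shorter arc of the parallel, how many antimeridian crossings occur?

Leg 1: +169.87° → +115.67°, shortest Δλ = -54.2° (west) — does not cross 180°.
Leg 2: +115.67° → +86.12°, shortest Δλ = -29.55° (west) — does not cross 180°.
Leg 3: +86.12° → +7.64°, shortest Δλ = -78.48° (west) — does not cross 180°.
Total crossings: 0.

0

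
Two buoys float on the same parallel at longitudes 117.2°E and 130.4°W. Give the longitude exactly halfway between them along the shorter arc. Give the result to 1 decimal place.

173.4°E

Signed shortest Δλ from +117.2° to -130.4° is +112.4°.
Midpoint longitude = +117.2° + (+112.4°)/2 = +117.2° + 56.2° = +173.4°.
(The naïve average (+117.2 + -130.4)/2 = -6.6° is on the wrong side of the globe.)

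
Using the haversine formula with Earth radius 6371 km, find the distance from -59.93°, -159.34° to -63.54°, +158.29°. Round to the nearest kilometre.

Δλ = 158.29 − -159.34 = 317.63°; wrapped into (−180°, 180°]: -42.37°.
Δφ = -63.54 − -59.93 = -3.61°.
a = sin²(Δφ/2) + cos φ₁ · cos φ₂ · sin²(Δλ/2) = 0.030149.
c = 2·atan2(√a, √(1−a)) = 0.34904 rad → d = 6371·c ≈ 2223.71 km.

2224 km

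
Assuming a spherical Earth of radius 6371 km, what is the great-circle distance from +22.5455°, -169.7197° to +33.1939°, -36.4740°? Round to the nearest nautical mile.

Δλ = -36.4740 − -169.7197 = 133.2457°.
Δφ = 33.1939 − 22.5455 = 10.6484°.
a = sin²(Δφ/2) + cos φ₁ · cos φ₂ · sin²(Δλ/2) = 0.659802.
c = 2·atan2(√a, √(1−a)) = 1.89611 rad → d = 6371·c ≈ 12080.10 km ≈ 6522.73 nmi.

6523 nmi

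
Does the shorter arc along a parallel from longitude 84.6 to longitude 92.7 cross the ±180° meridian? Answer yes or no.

Signed shortest Δλ = ((92.7 − 84.6 + 180) mod 360) − 180 = 8.1°.
Going east by 8.1° from +84.6° reaches +92.7° without touching 180°.

No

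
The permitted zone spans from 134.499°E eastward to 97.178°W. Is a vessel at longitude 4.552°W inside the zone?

No

Band width going east from +134.499° to -97.178°: ((-97.178 − 134.499) mod 360) = 128.323°.
Offset of -4.552° east of the west edge: ((-4.552 − 134.499) mod 360) = 220.949°.
220.949° > 128.323° ⇒ outside.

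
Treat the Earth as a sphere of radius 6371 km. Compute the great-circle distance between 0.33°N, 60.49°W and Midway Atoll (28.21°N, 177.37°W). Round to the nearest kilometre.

12599 km

Δλ = -177.37 − -60.49 = -116.88°.
Δφ = 28.21 − 0.33 = 27.88°.
a = sin²(Δφ/2) + cos φ₁ · cos φ₂ · sin²(Δλ/2) = 0.697846.
c = 2·atan2(√a, √(1−a)) = 1.97762 rad → d = 6371·c ≈ 12599.40 km.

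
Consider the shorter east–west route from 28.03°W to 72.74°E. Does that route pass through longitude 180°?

No

Signed shortest Δλ = ((72.74 − -28.03 + 180) mod 360) − 180 = 100.77°.
Going east by 100.77° from -28.03° reaches +72.74° without touching 180°.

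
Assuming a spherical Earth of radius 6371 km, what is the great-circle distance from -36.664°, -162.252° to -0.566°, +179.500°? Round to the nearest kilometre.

4432 km

Δλ = 179.500 − -162.252 = 341.752°; wrapped into (−180°, 180°]: -18.248°.
Δφ = -0.566 − -36.664 = 36.098°.
a = sin²(Δφ/2) + cos φ₁ · cos φ₂ · sin²(Δλ/2) = 0.116164.
c = 2·atan2(√a, √(1−a)) = 0.69560 rad → d = 6371·c ≈ 4431.64 km.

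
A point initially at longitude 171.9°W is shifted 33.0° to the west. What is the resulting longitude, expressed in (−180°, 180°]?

Start at -171.9°; shift −33.0° → -204.9°.
-204.9° lies outside (−180°, 180°]; add 360° → +155.1°.

155.1°E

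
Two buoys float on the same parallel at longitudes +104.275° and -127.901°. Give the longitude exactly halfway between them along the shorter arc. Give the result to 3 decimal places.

+168.187°

Signed shortest Δλ from +104.275° to -127.901° is +127.824°.
Midpoint longitude = +104.275° + (+127.824°)/2 = +104.275° + 63.912° = +168.187°.
(The naïve average (+104.275 + -127.901)/2 = -11.813° is on the wrong side of the globe.)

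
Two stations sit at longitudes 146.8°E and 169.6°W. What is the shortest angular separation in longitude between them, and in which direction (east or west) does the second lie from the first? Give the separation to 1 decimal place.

Raw difference: -169.6 − 146.8 = -316.4°.
Normalise into (−180°, 180°]: -316.4° + 360° = 43.6°.
Positive ⇒ the second point lies to the east; separation 43.6°.

43.6° east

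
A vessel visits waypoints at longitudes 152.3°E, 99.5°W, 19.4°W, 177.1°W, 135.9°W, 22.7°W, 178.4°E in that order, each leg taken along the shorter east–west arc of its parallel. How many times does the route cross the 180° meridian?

2

Leg 1: +152.3° → -99.5°, shortest Δλ = 108.2° (east) — crosses 180°.
Leg 2: -99.5° → -19.4°, shortest Δλ = 80.1° (east) — does not cross 180°.
Leg 3: -19.4° → -177.1°, shortest Δλ = -157.7° (west) — does not cross 180°.
Leg 4: -177.1° → -135.9°, shortest Δλ = 41.2° (east) — does not cross 180°.
Leg 5: -135.9° → -22.7°, shortest Δλ = 113.2° (east) — does not cross 180°.
Leg 6: -22.7° → +178.4°, shortest Δλ = -158.9° (west) — crosses 180°.
Total crossings: 2.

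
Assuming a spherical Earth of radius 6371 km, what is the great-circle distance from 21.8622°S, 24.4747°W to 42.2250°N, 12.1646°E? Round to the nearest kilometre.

Δλ = 12.1646 − -24.4747 = 36.6393°.
Δφ = 42.2250 − -21.8622 = 64.0872°.
a = sin²(Δφ/2) + cos φ₁ · cos φ₂ · sin²(Δλ/2) = 0.349397.
c = 2·atan2(√a, √(1−a)) = 1.26484 rad → d = 6371·c ≈ 8058.29 km.

8058 km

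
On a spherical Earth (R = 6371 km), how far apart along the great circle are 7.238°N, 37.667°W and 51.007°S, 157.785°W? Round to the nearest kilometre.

12707 km

Δλ = -157.785 − -37.667 = -120.118°.
Δφ = -51.007 − 7.238 = -58.245°.
a = sin²(Δφ/2) + cos φ₁ · cos φ₂ · sin²(Δλ/2) = 0.705571.
c = 2·atan2(√a, √(1−a)) = 1.99450 rad → d = 6371·c ≈ 12706.97 km.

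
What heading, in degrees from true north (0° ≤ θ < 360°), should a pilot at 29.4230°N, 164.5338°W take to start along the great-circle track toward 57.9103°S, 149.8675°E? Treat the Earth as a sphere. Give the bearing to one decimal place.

202.4°

Δλ = 149.8675 − -164.5338 = 314.4013°; wrapped into (−180°, 180°]: -45.5987°.
θ = atan2( sin Δλ · cos φ₂ , cos φ₁ · sin φ₂ − sin φ₁ · cos φ₂ · cos Δλ )
  = atan2(-0.37955, -0.92054) = -157.593° → normalised to [0°, 360°): 202.407°.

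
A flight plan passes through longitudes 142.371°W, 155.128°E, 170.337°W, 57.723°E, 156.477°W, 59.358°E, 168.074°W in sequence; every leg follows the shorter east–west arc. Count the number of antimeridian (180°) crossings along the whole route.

6

Leg 1: -142.371° → +155.128°, shortest Δλ = -62.501° (west) — crosses 180°.
Leg 2: +155.128° → -170.337°, shortest Δλ = 34.535° (east) — crosses 180°.
Leg 3: -170.337° → +57.723°, shortest Δλ = -131.94° (west) — crosses 180°.
Leg 4: +57.723° → -156.477°, shortest Δλ = 145.8° (east) — crosses 180°.
Leg 5: -156.477° → +59.358°, shortest Δλ = -144.165° (west) — crosses 180°.
Leg 6: +59.358° → -168.074°, shortest Δλ = 132.568° (east) — crosses 180°.
Total crossings: 6.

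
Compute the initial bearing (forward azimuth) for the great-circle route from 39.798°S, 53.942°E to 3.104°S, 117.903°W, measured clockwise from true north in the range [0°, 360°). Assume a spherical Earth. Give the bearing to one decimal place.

Δλ = -117.903 − 53.942 = -171.845°.
θ = atan2( sin Δλ · cos φ₂ , cos φ₁ · sin φ₂ − sin φ₁ · cos φ₂ · cos Δλ )
  = atan2(-0.14164, -0.67428) = -168.137° → normalised to [0°, 360°): 191.863°.

191.9°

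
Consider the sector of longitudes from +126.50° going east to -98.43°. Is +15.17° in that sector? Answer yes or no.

No

Band width going east from +126.50° to -98.43°: ((-98.43 − 126.50) mod 360) = 135.07°.
Offset of +15.17° east of the west edge: ((15.17 − 126.50) mod 360) = 248.67°.
248.67° > 135.07° ⇒ outside.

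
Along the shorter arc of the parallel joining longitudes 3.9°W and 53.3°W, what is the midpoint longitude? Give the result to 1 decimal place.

28.6°W

Signed shortest Δλ from -3.9° to -53.3° is -49.4°.
Midpoint longitude = -3.9° + (-49.4°)/2 = -3.9° − 24.7° = -28.6°.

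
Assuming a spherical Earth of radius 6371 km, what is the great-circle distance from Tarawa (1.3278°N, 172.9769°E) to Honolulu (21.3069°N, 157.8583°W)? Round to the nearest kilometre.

3863 km

Δλ = -157.8583 − 172.9769 = -330.8352°; wrapped into (−180°, 180°]: 29.1648°.
Δφ = 21.3069 − 1.3278 = 19.9791°.
a = sin²(Δφ/2) + cos φ₁ · cos φ₂ · sin²(Δλ/2) = 0.089132.
c = 2·atan2(√a, √(1−a)) = 0.60635 rad → d = 6371·c ≈ 3863.02 km.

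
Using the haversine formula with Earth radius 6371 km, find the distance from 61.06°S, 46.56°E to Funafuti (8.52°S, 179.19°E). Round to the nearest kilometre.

11254 km

Δλ = 179.19 − 46.56 = 132.63°.
Δφ = -8.52 − -61.06 = 52.54°.
a = sin²(Δφ/2) + cos φ₁ · cos φ₂ · sin²(Δλ/2) = 0.597226.
c = 2·atan2(√a, √(1−a)) = 1.76649 rad → d = 6371·c ≈ 11254.34 km.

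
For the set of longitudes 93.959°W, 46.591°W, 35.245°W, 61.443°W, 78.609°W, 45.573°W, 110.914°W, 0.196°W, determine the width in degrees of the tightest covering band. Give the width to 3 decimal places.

110.718°

Sort the longitudes: -110.914°, -93.959°, -78.609°, -61.443°, -46.591°, -45.573°, -35.245°, -0.196°.
Eastward gaps between consecutive values (wrapping around): 16.955°, 15.350°, 17.166°, 14.852°, 1.018°, 10.328°, 35.049°, 249.282°.
Largest gap = 249.282° ⇒ minimal covering band is its complement: 360° − 249.282° = 110.718°.
Band runs from -110.914° eastward to -0.196°.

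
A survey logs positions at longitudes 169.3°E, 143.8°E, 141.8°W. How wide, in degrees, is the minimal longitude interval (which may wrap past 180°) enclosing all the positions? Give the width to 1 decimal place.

74.4°

Sort the longitudes: -141.8°, +143.8°, +169.3°.
Eastward gaps between consecutive values (wrapping around): 285.6°, 25.5°, 48.9°.
Largest gap = 285.6° ⇒ minimal covering band is its complement: 360° − 285.6° = 74.4°.
Band runs from +143.8° eastward to -141.8°, crossing the antimeridian.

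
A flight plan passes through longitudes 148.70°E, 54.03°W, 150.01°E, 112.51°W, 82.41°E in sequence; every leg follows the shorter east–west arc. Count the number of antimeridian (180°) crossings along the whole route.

Leg 1: +148.70° → -54.03°, shortest Δλ = 157.27° (east) — crosses 180°.
Leg 2: -54.03° → +150.01°, shortest Δλ = -155.96° (west) — crosses 180°.
Leg 3: +150.01° → -112.51°, shortest Δλ = 97.48° (east) — crosses 180°.
Leg 4: -112.51° → +82.41°, shortest Δλ = -165.08° (west) — crosses 180°.
Total crossings: 4.

4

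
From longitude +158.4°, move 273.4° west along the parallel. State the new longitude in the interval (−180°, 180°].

-115.0°

Start at +158.4°; shift −273.4° → -115.0°.
-115.0° already lies in (−180°, 180°].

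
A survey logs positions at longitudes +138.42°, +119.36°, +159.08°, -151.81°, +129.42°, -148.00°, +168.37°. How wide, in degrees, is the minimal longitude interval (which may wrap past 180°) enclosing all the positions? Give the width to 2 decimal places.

Sort the longitudes: -151.81°, -148.00°, +119.36°, +129.42°, +138.42°, +159.08°, +168.37°.
Eastward gaps between consecutive values (wrapping around): 3.81°, 267.36°, 10.06°, 9.00°, 20.66°, 9.29°, 39.82°.
Largest gap = 267.36° ⇒ minimal covering band is its complement: 360° − 267.36° = 92.64°.
Band runs from +119.36° eastward to -148.00°, crossing the antimeridian.

92.64°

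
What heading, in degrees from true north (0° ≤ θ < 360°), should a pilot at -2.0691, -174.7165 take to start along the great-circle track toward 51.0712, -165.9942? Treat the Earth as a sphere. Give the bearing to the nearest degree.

7°

Δλ = -165.9942 − -174.7165 = 8.7223°.
θ = atan2( sin Δλ · cos φ₂ , cos φ₁ · sin φ₂ − sin φ₁ · cos φ₂ · cos Δλ )
  = atan2(0.09529, 0.79984) = 6.794° → normalised to [0°, 360°): 6.794°.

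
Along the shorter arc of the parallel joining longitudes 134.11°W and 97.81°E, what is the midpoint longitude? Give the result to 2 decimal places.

Signed shortest Δλ from -134.11° to +97.81° is -128.08°.
Midpoint longitude = -134.11° + (-128.08°)/2 = -134.11° − 64.04° = -198.15°.
Normalise into (−180°, 180°]: +161.85°.
(The naïve average (-134.11 + +97.81)/2 = -18.15° is on the wrong side of the globe.)

161.85°E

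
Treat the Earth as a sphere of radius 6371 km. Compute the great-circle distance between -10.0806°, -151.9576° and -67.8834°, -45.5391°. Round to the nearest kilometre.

9642 km

Δλ = -45.5391 − -151.9576 = 106.4185°.
Δφ = -67.8834 − -10.0806 = -57.8028°.
a = sin²(Δφ/2) + cos φ₁ · cos φ₂ · sin²(Δλ/2) = 0.471309.
c = 2·atan2(√a, √(1−a)) = 1.51338 rad → d = 6371·c ≈ 9641.77 km.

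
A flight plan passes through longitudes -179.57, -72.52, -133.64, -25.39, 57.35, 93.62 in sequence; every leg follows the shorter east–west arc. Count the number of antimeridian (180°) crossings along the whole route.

0

Leg 1: -179.57° → -72.52°, shortest Δλ = 107.05° (east) — does not cross 180°.
Leg 2: -72.52° → -133.64°, shortest Δλ = -61.12° (west) — does not cross 180°.
Leg 3: -133.64° → -25.39°, shortest Δλ = 108.25° (east) — does not cross 180°.
Leg 4: -25.39° → +57.35°, shortest Δλ = 82.74° (east) — does not cross 180°.
Leg 5: +57.35° → +93.62°, shortest Δλ = 36.27° (east) — does not cross 180°.
Total crossings: 0.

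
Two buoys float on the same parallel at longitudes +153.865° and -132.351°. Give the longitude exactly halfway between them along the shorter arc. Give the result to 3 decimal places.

-169.243°

Signed shortest Δλ from +153.865° to -132.351° is +73.784°.
Midpoint longitude = +153.865° + (+73.784°)/2 = +153.865° + 36.892° = +190.757°.
Normalise into (−180°, 180°]: -169.243°.
(The naïve average (+153.865 + -132.351)/2 = 10.757° is on the wrong side of the globe.)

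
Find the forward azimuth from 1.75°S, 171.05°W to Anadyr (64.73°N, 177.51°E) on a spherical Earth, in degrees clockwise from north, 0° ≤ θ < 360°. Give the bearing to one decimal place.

Δλ = 177.51 − -171.05 = 348.56°; wrapped into (−180°, 180°]: -11.44°.
θ = atan2( sin Δλ · cos φ₂ , cos φ₁ · sin φ₂ − sin φ₁ · cos φ₂ · cos Δλ )
  = atan2(-0.08467, 0.91666) = -5.277° → normalised to [0°, 360°): 354.723°.

354.7°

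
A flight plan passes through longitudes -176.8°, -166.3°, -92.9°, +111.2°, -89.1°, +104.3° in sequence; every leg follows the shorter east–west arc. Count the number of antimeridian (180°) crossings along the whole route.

3

Leg 1: -176.8° → -166.3°, shortest Δλ = 10.5° (east) — does not cross 180°.
Leg 2: -166.3° → -92.9°, shortest Δλ = 73.4° (east) — does not cross 180°.
Leg 3: -92.9° → +111.2°, shortest Δλ = -155.9° (west) — crosses 180°.
Leg 4: +111.2° → -89.1°, shortest Δλ = 159.7° (east) — crosses 180°.
Leg 5: -89.1° → +104.3°, shortest Δλ = -166.6° (west) — crosses 180°.
Total crossings: 3.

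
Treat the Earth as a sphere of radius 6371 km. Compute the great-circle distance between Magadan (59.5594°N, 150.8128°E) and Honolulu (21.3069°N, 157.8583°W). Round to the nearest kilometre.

Δλ = -157.8583 − 150.8128 = -308.6711°; wrapped into (−180°, 180°]: 51.3289°.
Δφ = 21.3069 − 59.5594 = -38.2525°.
a = sin²(Δφ/2) + cos φ₁ · cos φ₂ · sin²(Δλ/2) = 0.195893.
c = 2·atan2(√a, √(1−a)) = 0.91699 rad → d = 6371·c ≈ 5842.13 km.

5842 km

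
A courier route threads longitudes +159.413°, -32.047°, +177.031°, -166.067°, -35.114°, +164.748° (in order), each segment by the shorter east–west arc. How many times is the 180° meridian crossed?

Leg 1: +159.413° → -32.047°, shortest Δλ = 168.54° (east) — crosses 180°.
Leg 2: -32.047° → +177.031°, shortest Δλ = -150.922° (west) — crosses 180°.
Leg 3: +177.031° → -166.067°, shortest Δλ = 16.902° (east) — crosses 180°.
Leg 4: -166.067° → -35.114°, shortest Δλ = 130.953° (east) — does not cross 180°.
Leg 5: -35.114° → +164.748°, shortest Δλ = -160.138° (west) — crosses 180°.
Total crossings: 4.

4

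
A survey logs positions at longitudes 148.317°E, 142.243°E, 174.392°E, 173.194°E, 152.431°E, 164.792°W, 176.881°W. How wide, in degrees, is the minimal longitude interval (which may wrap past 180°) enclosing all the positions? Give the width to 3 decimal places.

Sort the longitudes: -176.881°, -164.792°, +142.243°, +148.317°, +152.431°, +173.194°, +174.392°.
Eastward gaps between consecutive values (wrapping around): 12.089°, 307.035°, 6.074°, 4.114°, 20.763°, 1.198°, 8.727°.
Largest gap = 307.035° ⇒ minimal covering band is its complement: 360° − 307.035° = 52.965°.
Band runs from +142.243° eastward to -164.792°, crossing the antimeridian.

52.965°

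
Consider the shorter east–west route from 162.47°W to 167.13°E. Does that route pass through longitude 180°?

Naïve |167.13 − -162.47| = 329.6° > 180°, so the shorter arc goes the other way round — across 180°.
Signed shortest Δλ = ((167.13 − -162.47 + 180) mod 360) − 180 = -30.4°.
Going west by 30.4° from -162.47° passes through 180° before reaching +167.13°.

Yes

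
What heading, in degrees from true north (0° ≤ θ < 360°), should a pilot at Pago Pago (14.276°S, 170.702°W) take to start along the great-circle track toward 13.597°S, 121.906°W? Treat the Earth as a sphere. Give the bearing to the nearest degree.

Δλ = -121.906 − -170.702 = 48.796°.
θ = atan2( sin Δλ · cos φ₂ , cos φ₁ · sin φ₂ − sin φ₁ · cos φ₂ · cos Δλ )
  = atan2(0.73128, -0.06994) = 95.463° → normalised to [0°, 360°): 95.463°.

95°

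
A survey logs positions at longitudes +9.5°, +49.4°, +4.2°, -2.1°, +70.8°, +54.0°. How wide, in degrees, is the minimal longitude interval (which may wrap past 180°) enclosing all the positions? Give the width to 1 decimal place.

Sort the longitudes: -2.1°, +4.2°, +9.5°, +49.4°, +54.0°, +70.8°.
Eastward gaps between consecutive values (wrapping around): 6.3°, 5.3°, 39.9°, 4.6°, 16.8°, 287.1°.
Largest gap = 287.1° ⇒ minimal covering band is its complement: 360° − 287.1° = 72.9°.
Band runs from -2.1° eastward to +70.8°.

72.9°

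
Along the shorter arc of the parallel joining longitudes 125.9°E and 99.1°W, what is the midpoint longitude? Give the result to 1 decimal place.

166.6°W

Signed shortest Δλ from +125.9° to -99.1° is +135.0°.
Midpoint longitude = +125.9° + (+135.0°)/2 = +125.9° + 67.5° = +193.4°.
Normalise into (−180°, 180°]: -166.6°.
(The naïve average (+125.9 + -99.1)/2 = 13.4° is on the wrong side of the globe.)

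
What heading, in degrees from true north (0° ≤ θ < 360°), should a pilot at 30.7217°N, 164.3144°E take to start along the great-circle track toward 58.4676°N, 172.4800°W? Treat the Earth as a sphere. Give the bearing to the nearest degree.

Δλ = -172.4800 − 164.3144 = -336.7944°; wrapped into (−180°, 180°]: 23.2056°.
θ = atan2( sin Δλ · cos φ₂ , cos φ₁ · sin φ₂ − sin φ₁ · cos φ₂ · cos Δλ )
  = atan2(0.20607, 0.48717) = 22.928° → normalised to [0°, 360°): 22.928°.

23°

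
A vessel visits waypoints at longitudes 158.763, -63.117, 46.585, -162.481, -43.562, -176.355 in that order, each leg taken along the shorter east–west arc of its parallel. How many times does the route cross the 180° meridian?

2

Leg 1: +158.763° → -63.117°, shortest Δλ = 138.12° (east) — crosses 180°.
Leg 2: -63.117° → +46.585°, shortest Δλ = 109.702° (east) — does not cross 180°.
Leg 3: +46.585° → -162.481°, shortest Δλ = 150.934° (east) — crosses 180°.
Leg 4: -162.481° → -43.562°, shortest Δλ = 118.919° (east) — does not cross 180°.
Leg 5: -43.562° → -176.355°, shortest Δλ = -132.793° (west) — does not cross 180°.
Total crossings: 2.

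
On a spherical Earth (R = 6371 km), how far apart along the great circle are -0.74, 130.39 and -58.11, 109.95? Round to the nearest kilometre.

Δλ = 109.95 − 130.39 = -20.44°.
Δφ = -58.11 − -0.74 = -57.37°.
a = sin²(Δφ/2) + cos φ₁ · cos φ₂ · sin²(Δλ/2) = 0.247024.
c = 2·atan2(√a, √(1−a)) = 1.04031 rad → d = 6371·c ≈ 6627.82 km.

6628 km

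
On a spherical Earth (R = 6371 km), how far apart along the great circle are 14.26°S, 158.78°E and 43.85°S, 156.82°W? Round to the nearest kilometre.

5330 km

Δλ = -156.82 − 158.78 = -315.60°; wrapped into (−180°, 180°]: 44.40°.
Δφ = -43.85 − -14.26 = -29.59°.
a = sin²(Δφ/2) + cos φ₁ · cos φ₂ · sin²(Δλ/2) = 0.164992.
c = 2·atan2(√a, √(1−a)) = 0.83657 rad → d = 6371·c ≈ 5329.76 km.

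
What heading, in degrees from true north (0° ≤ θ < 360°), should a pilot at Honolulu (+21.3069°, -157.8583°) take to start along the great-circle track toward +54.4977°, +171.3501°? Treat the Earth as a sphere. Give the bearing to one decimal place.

Δλ = 171.3501 − -157.8583 = 329.2084°; wrapped into (−180°, 180°]: -30.7916°.
θ = atan2( sin Δλ · cos φ₂ , cos φ₁ · sin φ₂ − sin φ₁ · cos φ₂ · cos Δλ )
  = atan2(-0.29729, 0.57718) = -27.252° → normalised to [0°, 360°): 332.748°.

332.7°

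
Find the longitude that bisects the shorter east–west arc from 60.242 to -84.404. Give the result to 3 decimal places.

-12.081°

Signed shortest Δλ from +60.242° to -84.404° is -144.646°.
Midpoint longitude = +60.242° + (-144.646°)/2 = +60.242° − 72.323° = -12.081°.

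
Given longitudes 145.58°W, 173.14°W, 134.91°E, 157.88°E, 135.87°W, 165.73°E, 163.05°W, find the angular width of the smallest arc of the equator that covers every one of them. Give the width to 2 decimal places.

89.22°

Sort the longitudes: -173.14°, -163.05°, -145.58°, -135.87°, +134.91°, +157.88°, +165.73°.
Eastward gaps between consecutive values (wrapping around): 10.09°, 17.47°, 9.71°, 270.78°, 22.97°, 7.85°, 21.13°.
Largest gap = 270.78° ⇒ minimal covering band is its complement: 360° − 270.78° = 89.22°.
Band runs from +134.91° eastward to -135.87°, crossing the antimeridian.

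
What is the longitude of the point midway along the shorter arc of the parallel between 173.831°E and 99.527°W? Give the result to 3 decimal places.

Signed shortest Δλ from +173.831° to -99.527° is +86.642°.
Midpoint longitude = +173.831° + (+86.642°)/2 = +173.831° + 43.321° = +217.152°.
Normalise into (−180°, 180°]: -142.848°.
(The naïve average (+173.831 + -99.527)/2 = 37.152° is on the wrong side of the globe.)

142.848°W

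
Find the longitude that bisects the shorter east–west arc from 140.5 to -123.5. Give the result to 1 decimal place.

Signed shortest Δλ from +140.5° to -123.5° is +96.0°.
Midpoint longitude = +140.5° + (+96.0°)/2 = +140.5° + 48.0° = +188.5°.
Normalise into (−180°, 180°]: -171.5°.
(The naïve average (+140.5 + -123.5)/2 = 8.5° is on the wrong side of the globe.)

-171.5°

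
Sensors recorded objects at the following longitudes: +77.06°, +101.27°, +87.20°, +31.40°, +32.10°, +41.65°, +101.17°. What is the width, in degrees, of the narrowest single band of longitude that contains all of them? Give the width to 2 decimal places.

Sort the longitudes: +31.40°, +32.10°, +41.65°, +77.06°, +87.20°, +101.17°, +101.27°.
Eastward gaps between consecutive values (wrapping around): 0.70°, 9.55°, 35.41°, 10.14°, 13.97°, 0.10°, 290.13°.
Largest gap = 290.13° ⇒ minimal covering band is its complement: 360° − 290.13° = 69.87°.
Band runs from +31.40° eastward to +101.27°.

69.87°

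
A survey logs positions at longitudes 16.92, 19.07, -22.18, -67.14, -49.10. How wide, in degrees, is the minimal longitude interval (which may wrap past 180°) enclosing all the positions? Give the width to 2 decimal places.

86.21°

Sort the longitudes: -67.14°, -49.10°, -22.18°, +16.92°, +19.07°.
Eastward gaps between consecutive values (wrapping around): 18.04°, 26.92°, 39.10°, 2.15°, 273.79°.
Largest gap = 273.79° ⇒ minimal covering band is its complement: 360° − 273.79° = 86.21°.
Band runs from -67.14° eastward to +19.07°.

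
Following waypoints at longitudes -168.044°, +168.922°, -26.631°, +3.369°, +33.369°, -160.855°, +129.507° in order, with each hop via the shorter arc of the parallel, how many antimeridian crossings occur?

Leg 1: -168.044° → +168.922°, shortest Δλ = -23.034° (west) — crosses 180°.
Leg 2: +168.922° → -26.631°, shortest Δλ = 164.447° (east) — crosses 180°.
Leg 3: -26.631° → +3.369°, shortest Δλ = 30.0° (east) — does not cross 180°.
Leg 4: +3.369° → +33.369°, shortest Δλ = 30.0° (east) — does not cross 180°.
Leg 5: +33.369° → -160.855°, shortest Δλ = 165.776° (east) — crosses 180°.
Leg 6: -160.855° → +129.507°, shortest Δλ = -69.638° (west) — crosses 180°.
Total crossings: 4.

4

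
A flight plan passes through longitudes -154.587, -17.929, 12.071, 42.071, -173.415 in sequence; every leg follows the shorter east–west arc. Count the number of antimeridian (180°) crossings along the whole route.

Leg 1: -154.587° → -17.929°, shortest Δλ = 136.658° (east) — does not cross 180°.
Leg 2: -17.929° → +12.071°, shortest Δλ = 30.0° (east) — does not cross 180°.
Leg 3: +12.071° → +42.071°, shortest Δλ = 30.0° (east) — does not cross 180°.
Leg 4: +42.071° → -173.415°, shortest Δλ = 144.514° (east) — crosses 180°.
Total crossings: 1.

1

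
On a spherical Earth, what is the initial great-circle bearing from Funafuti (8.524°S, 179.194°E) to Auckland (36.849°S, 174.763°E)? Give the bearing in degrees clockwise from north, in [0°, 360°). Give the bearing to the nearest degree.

Δλ = 174.763 − 179.194 = -4.431°.
θ = atan2( sin Δλ · cos φ₂ , cos φ₁ · sin φ₂ − sin φ₁ · cos φ₂ · cos Δλ )
  = atan2(-0.06182, -0.47483) = -172.582° → normalised to [0°, 360°): 187.418°.

187°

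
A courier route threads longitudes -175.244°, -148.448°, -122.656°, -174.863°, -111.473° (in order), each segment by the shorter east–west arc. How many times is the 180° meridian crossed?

0

Leg 1: -175.244° → -148.448°, shortest Δλ = 26.796° (east) — does not cross 180°.
Leg 2: -148.448° → -122.656°, shortest Δλ = 25.792° (east) — does not cross 180°.
Leg 3: -122.656° → -174.863°, shortest Δλ = -52.207° (west) — does not cross 180°.
Leg 4: -174.863° → -111.473°, shortest Δλ = 63.39° (east) — does not cross 180°.
Total crossings: 0.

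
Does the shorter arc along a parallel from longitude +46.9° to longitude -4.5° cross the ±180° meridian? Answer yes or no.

Signed shortest Δλ = ((-4.5 − 46.9 + 180) mod 360) − 180 = -51.4°.
Going west by 51.4° from +46.9° reaches -4.5° without touching 180°.

No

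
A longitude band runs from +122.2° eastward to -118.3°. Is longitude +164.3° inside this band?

Band width going east from +122.2° to -118.3°: ((-118.3 − 122.2) mod 360) = 119.5°.
Offset of +164.3° east of the west edge: ((164.3 − 122.2) mod 360) = 42.1°.
42.1° ≤ 119.5° ⇒ inside.

Yes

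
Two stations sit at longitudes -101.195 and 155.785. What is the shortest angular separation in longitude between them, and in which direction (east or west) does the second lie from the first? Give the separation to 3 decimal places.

Raw difference: 155.785 − -101.195 = 256.98°.
Normalise into (−180°, 180°]: 256.98° − 360° = -103.02°.
Negative ⇒ the second point lies to the west; separation 103.020°.

103.020° west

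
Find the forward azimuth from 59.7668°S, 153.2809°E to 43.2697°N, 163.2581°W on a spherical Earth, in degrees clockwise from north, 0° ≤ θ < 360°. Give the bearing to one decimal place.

Δλ = -163.2581 − 153.2809 = -316.5390°; wrapped into (−180°, 180°]: 43.4610°.
θ = atan2( sin Δλ · cos φ₂ , cos φ₁ · sin φ₂ − sin φ₁ · cos φ₂ · cos Δλ )
  = atan2(0.50086, 0.80176) = 31.993° → normalised to [0°, 360°): 31.993°.

32.0°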